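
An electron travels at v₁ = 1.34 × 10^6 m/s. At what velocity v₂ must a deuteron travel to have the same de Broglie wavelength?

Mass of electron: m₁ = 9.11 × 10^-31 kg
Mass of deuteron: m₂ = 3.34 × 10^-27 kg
v₂ = 3.65 × 10^2 m/s

For equal de Broglie wavelengths: λ₁ = λ₂

h/(m₁v₁) = h/(m₂v₂)
m₁v₁ = m₂v₂
v₂ = v₁ · (m₁/m₂)

v₂ = 1.34 × 10^6 m/s × (9.11 × 10^-31 kg / 3.34 × 10^-27 kg)
v₂ = 3.65 × 10^2 m/s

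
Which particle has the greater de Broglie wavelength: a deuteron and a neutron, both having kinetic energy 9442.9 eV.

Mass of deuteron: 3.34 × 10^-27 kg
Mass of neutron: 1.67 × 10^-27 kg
The neutron has the longer wavelength.

Using λ = h/√(2mKE):

For deuteron: λ₁ = h/√(2m₁KE) = 2.08 × 10^-13 m
For neutron: λ₂ = h/√(2m₂KE) = 2.95 × 10^-13 m

Since λ ∝ 1/√m at constant kinetic energy, the lighter particle has the longer wavelength.

The neutron has the longer de Broglie wavelength.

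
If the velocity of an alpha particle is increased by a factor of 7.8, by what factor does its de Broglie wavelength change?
The wavelength decreases by a factor of 7.8.

From λ = h/(mv), the wavelength is inversely proportional to velocity:

λ ∝ 1/v

If v → 7.8v, then λ → λ/7.8

When velocity is increased by a factor of 7.8, the wavelength decreases by a factor of 7.8.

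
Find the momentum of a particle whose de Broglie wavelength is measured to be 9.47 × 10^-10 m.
7.00 × 10^-25 kg·m/s

From the de Broglie relation λ = h/p, we solve for p:

p = h/λ
p = (6.626 × 10^-34 J·s) / (9.47 × 10^-10 m)
p = 7.00 × 10^-25 kg·m/s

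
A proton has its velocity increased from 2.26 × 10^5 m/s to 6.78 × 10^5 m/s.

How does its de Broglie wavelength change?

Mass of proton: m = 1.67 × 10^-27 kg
The wavelength decreases by a factor of 3.

Using λ = h/(mv):

Initial wavelength: λ₁ = h/(mv₁) = 1.76 × 10^-12 m
Final wavelength: λ₂ = h/(mv₂) = 5.85 × 10^-13 m

Since λ ∝ 1/v, when velocity increases by a factor of 3, the wavelength decreases by a factor of 3.

λ₂/λ₁ = v₁/v₂ = 1/3

The wavelength decreases by a factor of 3.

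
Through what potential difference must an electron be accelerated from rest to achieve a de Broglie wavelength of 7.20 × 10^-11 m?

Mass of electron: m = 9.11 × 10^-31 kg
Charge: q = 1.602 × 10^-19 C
290 V

From λ = h/√(2mqV), we solve for V:

λ² = h²/(2mqV)
V = h²/(2mqλ²)
V = (6.626 × 10^-34 J·s)² / (2 × 9.11 × 10^-31 kg × 1.602 × 10^-19 C × (7.20 × 10^-11 m)²)
V = 290 V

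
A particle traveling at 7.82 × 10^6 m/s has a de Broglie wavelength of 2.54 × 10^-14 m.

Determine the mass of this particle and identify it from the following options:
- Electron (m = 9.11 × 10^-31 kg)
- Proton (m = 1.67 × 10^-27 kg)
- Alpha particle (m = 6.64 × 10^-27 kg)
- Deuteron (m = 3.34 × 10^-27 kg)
The particle is a deuteron.

From λ = h/(mv), solve for mass:

m = h/(λv)
m = (6.626 × 10^-34 J·s) / (2.54 × 10^-14 m × 7.82 × 10^6 m/s)
m = 3.34 × 10^-27 kg

Comparing with the listed masses, this is closest to a deuteron.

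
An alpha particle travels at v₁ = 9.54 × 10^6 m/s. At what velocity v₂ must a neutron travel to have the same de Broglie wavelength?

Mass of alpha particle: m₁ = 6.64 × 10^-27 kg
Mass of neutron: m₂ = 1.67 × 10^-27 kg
v₂ = 3.79 × 10^7 m/s

For equal de Broglie wavelengths: λ₁ = λ₂

h/(m₁v₁) = h/(m₂v₂)
m₁v₁ = m₂v₂
v₂ = v₁ · (m₁/m₂)

v₂ = 9.54 × 10^6 m/s × (6.64 × 10^-27 kg / 1.67 × 10^-27 kg)
v₂ = 3.79 × 10^7 m/s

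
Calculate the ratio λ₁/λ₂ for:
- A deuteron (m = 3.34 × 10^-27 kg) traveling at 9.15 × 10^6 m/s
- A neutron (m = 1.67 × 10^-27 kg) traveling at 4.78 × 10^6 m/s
λ₁/λ₂ = 0.261

Using λ = h/(mv):

λ₁ = h/(m₁v₁) = 2.17 × 10^-14 m
λ₂ = h/(m₂v₂) = 8.30 × 10^-14 m

Ratio λ₁/λ₂ = (m₂v₂)/(m₁v₁)
         = (1.67 × 10^-27 kg × 4.78 × 10^6 m/s) / (3.34 × 10^-27 kg × 9.15 × 10^6 m/s)
         = 0.261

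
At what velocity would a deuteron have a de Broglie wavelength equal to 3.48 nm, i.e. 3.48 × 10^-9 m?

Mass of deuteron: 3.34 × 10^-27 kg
5.70 × 10^1 m/s

From λ = h/(mv), solve for v:

v = h/(mλ)
v = (6.626 × 10^-34 J·s) / (3.34 × 10^-27 kg × 3.48 × 10^-9 m)
v = 5.70 × 10^1 m/s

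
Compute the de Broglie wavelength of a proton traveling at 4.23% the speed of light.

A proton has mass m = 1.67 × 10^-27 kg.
3.13 × 10^-14 m

Using the de Broglie relation λ = h/(mv):

v = 4.23% × c = 1.268 × 10^7 m/s

λ = h/(mv)
λ = (6.626 × 10^-34 J·s) / (1.67 × 10^-27 kg × 1.268 × 10^7 m/s)
λ = 3.13 × 10^-14 m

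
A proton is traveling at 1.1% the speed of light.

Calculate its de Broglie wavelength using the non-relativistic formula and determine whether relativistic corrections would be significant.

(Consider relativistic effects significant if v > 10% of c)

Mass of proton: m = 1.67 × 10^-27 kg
No, relativistic corrections are not needed.

Using the non-relativistic de Broglie formula λ = h/(mv):

v = 1.1% × c = 3.298 × 10^6 m/s

λ = h/(mv)
λ = (6.626 × 10^-34 J·s) / (1.67 × 10^-27 kg × 3.298 × 10^6 m/s)
λ = 1.20 × 10^-13 m

Since v = 1.1% of c < 10% of c, relativistic corrections are NOT significant and this non-relativistic result is a good approximation.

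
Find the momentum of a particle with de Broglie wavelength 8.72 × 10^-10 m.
7.60 × 10^-25 kg·m/s

From the de Broglie relation λ = h/p, we solve for p:

p = h/λ
p = (6.626 × 10^-34 J·s) / (8.72 × 10^-10 m)
p = 7.60 × 10^-25 kg·m/s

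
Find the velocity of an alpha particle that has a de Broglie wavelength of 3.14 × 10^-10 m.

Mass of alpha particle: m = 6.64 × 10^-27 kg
3.18 × 10^2 m/s

From the de Broglie relation λ = h/(mv), we solve for v:

v = h/(mλ)
v = (6.626 × 10^-34 J·s) / (6.64 × 10^-27 kg × 3.14 × 10^-10 m)
v = 3.18 × 10^2 m/s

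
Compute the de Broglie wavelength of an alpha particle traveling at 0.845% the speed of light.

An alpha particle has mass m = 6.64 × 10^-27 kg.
3.94 × 10^-14 m

Using the de Broglie relation λ = h/(mv):

v = 0.845% × c = 2.533 × 10^6 m/s

λ = h/(mv)
λ = (6.626 × 10^-34 J·s) / (6.64 × 10^-27 kg × 2.533 × 10^6 m/s)
λ = 3.94 × 10^-14 m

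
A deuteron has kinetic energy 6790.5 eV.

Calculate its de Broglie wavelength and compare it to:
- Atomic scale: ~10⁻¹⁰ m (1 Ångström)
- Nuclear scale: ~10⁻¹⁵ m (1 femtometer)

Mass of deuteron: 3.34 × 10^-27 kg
λ = 2.46 × 10^-13 m, which is between nuclear and atomic scales.

Using λ = h/√(2mKE):

KE = 6790.5 eV = 1.088 × 10^-15 J

λ = h/√(2mKE)
λ = (6.626 × 10^-34 J·s) / √(2 × 3.34 × 10^-27 kg × 1.088 × 10^-15 J)
λ = 2.46 × 10^-13 m

Comparison:
- Atomic scale (10⁻¹⁰ m): λ is 0.0025× this size
- Nuclear scale (10⁻¹⁵ m): λ is 2.5e+02× this size

The wavelength is between nuclear and atomic scales.

This wavelength is appropriate for probing atomic structure but too large for nuclear physics experiments.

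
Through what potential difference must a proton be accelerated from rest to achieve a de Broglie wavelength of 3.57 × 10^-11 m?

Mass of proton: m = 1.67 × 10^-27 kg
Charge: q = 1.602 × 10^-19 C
6.44 × 10^-1 V

From λ = h/√(2mqV), we solve for V:

λ² = h²/(2mqV)
V = h²/(2mqλ²)
V = (6.626 × 10^-34 J·s)² / (2 × 1.67 × 10^-27 kg × 1.602 × 10^-19 C × (3.57 × 10^-11 m)²)
V = 6.44 × 10^-1 V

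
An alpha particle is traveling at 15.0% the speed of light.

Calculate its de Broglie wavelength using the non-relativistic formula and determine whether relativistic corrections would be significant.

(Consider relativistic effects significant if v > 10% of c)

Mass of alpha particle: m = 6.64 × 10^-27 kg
Yes, relativistic corrections are needed.

Using the non-relativistic de Broglie formula λ = h/(mv):

v = 15.0% × c = 4.497 × 10^7 m/s

λ = h/(mv)
λ = (6.626 × 10^-34 J·s) / (6.64 × 10^-27 kg × 4.497 × 10^7 m/s)
λ = 2.22 × 10^-15 m

Since v = 15.0% of c > 10% of c, relativistic corrections ARE significant and the actual wavelength would differ from this non-relativistic estimate.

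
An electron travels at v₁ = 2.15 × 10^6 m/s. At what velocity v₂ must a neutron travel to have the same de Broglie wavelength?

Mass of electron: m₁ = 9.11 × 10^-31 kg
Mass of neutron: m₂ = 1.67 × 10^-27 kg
v₂ = 1.17 × 10^3 m/s

For equal de Broglie wavelengths: λ₁ = λ₂

h/(m₁v₁) = h/(m₂v₂)
m₁v₁ = m₂v₂
v₂ = v₁ · (m₁/m₂)

v₂ = 2.15 × 10^6 m/s × (9.11 × 10^-31 kg / 1.67 × 10^-27 kg)
v₂ = 1.17 × 10^3 m/s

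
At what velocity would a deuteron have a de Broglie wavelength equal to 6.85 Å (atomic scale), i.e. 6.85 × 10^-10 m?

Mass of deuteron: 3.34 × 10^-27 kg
2.90 × 10^2 m/s

From λ = h/(mv), solve for v:

v = h/(mλ)
v = (6.626 × 10^-34 J·s) / (3.34 × 10^-27 kg × 6.85 × 10^-10 m)
v = 2.90 × 10^2 m/s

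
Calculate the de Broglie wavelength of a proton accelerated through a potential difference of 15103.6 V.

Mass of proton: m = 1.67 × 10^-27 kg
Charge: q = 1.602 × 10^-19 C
2.33 × 10^-13 m

When a particle is accelerated through voltage V, it gains kinetic energy KE = qV.

The de Broglie wavelength is then λ = h/√(2mqV):

λ = h/√(2mqV)
λ = (6.626 × 10^-34 J·s) / √(2 × 1.67 × 10^-27 kg × 1.602 × 10^-19 C × 15103.6 V)
λ = 2.33 × 10^-13 m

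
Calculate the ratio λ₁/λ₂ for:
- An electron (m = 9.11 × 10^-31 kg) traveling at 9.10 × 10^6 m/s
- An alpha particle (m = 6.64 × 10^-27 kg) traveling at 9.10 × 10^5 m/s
λ₁/λ₂ = 729

Using λ = h/(mv):

λ₁ = h/(m₁v₁) = 7.99 × 10^-11 m
λ₂ = h/(m₂v₂) = 1.10 × 10^-13 m

Ratio λ₁/λ₂ = (m₂v₂)/(m₁v₁)
         = (6.64 × 10^-27 kg × 9.10 × 10^5 m/s) / (9.11 × 10^-31 kg × 9.10 × 10^6 m/s)
         = 729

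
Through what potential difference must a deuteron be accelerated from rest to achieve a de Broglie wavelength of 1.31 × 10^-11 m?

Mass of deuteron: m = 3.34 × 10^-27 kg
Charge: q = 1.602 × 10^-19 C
2.39 V

From λ = h/√(2mqV), we solve for V:

λ² = h²/(2mqV)
V = h²/(2mqλ²)
V = (6.626 × 10^-34 J·s)² / (2 × 3.34 × 10^-27 kg × 1.602 × 10^-19 C × (1.31 × 10^-11 m)²)
V = 2.39 V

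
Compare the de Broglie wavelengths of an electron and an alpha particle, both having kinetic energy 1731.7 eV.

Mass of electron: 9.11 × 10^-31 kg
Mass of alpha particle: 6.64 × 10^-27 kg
The electron has the longer wavelength.

Using λ = h/√(2mKE):

For electron: λ₁ = h/√(2m₁KE) = 2.95 × 10^-11 m
For alpha particle: λ₂ = h/√(2m₂KE) = 3.45 × 10^-13 m

Since λ ∝ 1/√m at constant kinetic energy, the lighter particle has the longer wavelength.

The electron has the longer de Broglie wavelength.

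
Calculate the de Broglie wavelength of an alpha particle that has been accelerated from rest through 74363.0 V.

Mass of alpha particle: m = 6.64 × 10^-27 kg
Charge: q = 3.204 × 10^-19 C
3.73 × 10^-14 m

When a particle is accelerated through voltage V, it gains kinetic energy KE = qV.

The de Broglie wavelength is then λ = h/√(2mqV):

λ = h/√(2mqV)
λ = (6.626 × 10^-34 J·s) / √(2 × 6.64 × 10^-27 kg × 3.204 × 10^-19 C × 74363.0 V)
λ = 3.73 × 10^-14 m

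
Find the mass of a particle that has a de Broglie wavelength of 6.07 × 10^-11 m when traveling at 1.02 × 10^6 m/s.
1.07 × 10^-29 kg

From the de Broglie relation λ = h/(mv), we solve for m:

m = h/(λv)
m = (6.626 × 10^-34 J·s) / (6.07 × 10^-11 m × 1.02 × 10^6 m/s)
m = 1.07 × 10^-29 kg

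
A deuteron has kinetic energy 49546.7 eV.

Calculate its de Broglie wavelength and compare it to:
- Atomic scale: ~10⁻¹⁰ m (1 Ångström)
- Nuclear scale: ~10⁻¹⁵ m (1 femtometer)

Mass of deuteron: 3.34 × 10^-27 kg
λ = 9.10 × 10^-14 m, which is between nuclear and atomic scales.

Using λ = h/√(2mKE):

KE = 49546.7 eV = 7.938 × 10^-15 J

λ = h/√(2mKE)
λ = (6.626 × 10^-34 J·s) / √(2 × 3.34 × 10^-27 kg × 7.938 × 10^-15 J)
λ = 9.10 × 10^-14 m

Comparison:
- Atomic scale (10⁻¹⁰ m): λ is 0.00091× this size
- Nuclear scale (10⁻¹⁵ m): λ is 91× this size

The wavelength is between nuclear and atomic scales.

This wavelength is appropriate for probing atomic structure but too large for nuclear physics experiments.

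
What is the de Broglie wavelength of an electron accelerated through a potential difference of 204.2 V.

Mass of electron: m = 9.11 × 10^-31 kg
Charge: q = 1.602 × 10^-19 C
8.58 × 10^-11 m

When a particle is accelerated through voltage V, it gains kinetic energy KE = qV.

The de Broglie wavelength is then λ = h/√(2mqV):

λ = h/√(2mqV)
λ = (6.626 × 10^-34 J·s) / √(2 × 9.11 × 10^-31 kg × 1.602 × 10^-19 C × 204.2 V)
λ = 8.58 × 10^-11 m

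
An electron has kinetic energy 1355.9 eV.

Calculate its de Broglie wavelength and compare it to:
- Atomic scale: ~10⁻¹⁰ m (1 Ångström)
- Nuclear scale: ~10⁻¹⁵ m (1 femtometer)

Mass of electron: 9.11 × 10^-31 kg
λ = 3.33 × 10^-11 m, which is between nuclear and atomic scales.

Using λ = h/√(2mKE):

KE = 1355.9 eV = 2.172 × 10^-16 J

λ = h/√(2mKE)
λ = (6.626 × 10^-34 J·s) / √(2 × 9.11 × 10^-31 kg × 2.172 × 10^-16 J)
λ = 3.33 × 10^-11 m

Comparison:
- Atomic scale (10⁻¹⁰ m): λ is 0.33× this size
- Nuclear scale (10⁻¹⁵ m): λ is 3.3e+04× this size

The wavelength is between nuclear and atomic scales.

This wavelength is appropriate for probing atomic structure but too large for nuclear physics experiments.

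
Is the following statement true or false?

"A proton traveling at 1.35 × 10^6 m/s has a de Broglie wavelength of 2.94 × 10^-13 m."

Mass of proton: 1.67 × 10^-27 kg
True

The claim is correct.

Using λ = h/(mv):
λ = (6.626 × 10^-34 J·s) / (1.67 × 10^-27 kg × 1.35 × 10^6 m/s)
λ = 2.94 × 10^-13 m

This matches the claimed value.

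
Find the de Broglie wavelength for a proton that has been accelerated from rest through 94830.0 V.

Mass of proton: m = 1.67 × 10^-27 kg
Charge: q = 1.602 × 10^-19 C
9.30 × 10^-14 m

When a particle is accelerated through voltage V, it gains kinetic energy KE = qV.

The de Broglie wavelength is then λ = h/√(2mqV):

λ = h/√(2mqV)
λ = (6.626 × 10^-34 J·s) / √(2 × 1.67 × 10^-27 kg × 1.602 × 10^-19 C × 94830.0 V)
λ = 9.30 × 10^-14 m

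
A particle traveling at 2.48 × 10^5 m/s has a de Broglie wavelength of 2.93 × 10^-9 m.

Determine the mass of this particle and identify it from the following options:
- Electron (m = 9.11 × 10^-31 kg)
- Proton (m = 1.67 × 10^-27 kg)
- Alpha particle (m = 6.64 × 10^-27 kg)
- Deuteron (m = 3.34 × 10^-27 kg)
The particle is an electron.

From λ = h/(mv), solve for mass:

m = h/(λv)
m = (6.626 × 10^-34 J·s) / (2.93 × 10^-9 m × 2.48 × 10^5 m/s)
m = 9.12 × 10^-31 kg

Comparing with the listed masses, this is closest to an electron.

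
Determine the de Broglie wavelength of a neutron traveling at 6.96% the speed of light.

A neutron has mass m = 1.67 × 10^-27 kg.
1.90 × 10^-14 m

Using the de Broglie relation λ = h/(mv):

v = 6.96% × c = 2.087 × 10^7 m/s

λ = h/(mv)
λ = (6.626 × 10^-34 J·s) / (1.67 × 10^-27 kg × 2.087 × 10^7 m/s)
λ = 1.90 × 10^-14 m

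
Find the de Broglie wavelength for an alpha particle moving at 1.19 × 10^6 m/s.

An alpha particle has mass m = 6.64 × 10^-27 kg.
8.39 × 10^-14 m

Using the de Broglie relation λ = h/(mv):

λ = h/(mv)
λ = (6.626 × 10^-34 J·s) / (6.64 × 10^-27 kg × 1.19 × 10^6 m/s)
λ = 8.39 × 10^-14 m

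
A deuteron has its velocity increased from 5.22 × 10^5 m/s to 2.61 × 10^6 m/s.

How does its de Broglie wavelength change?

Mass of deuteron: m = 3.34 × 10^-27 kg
The wavelength decreases by a factor of 5.

Using λ = h/(mv):

Initial wavelength: λ₁ = h/(mv₁) = 3.80 × 10^-13 m
Final wavelength: λ₂ = h/(mv₂) = 7.60 × 10^-14 m

Since λ ∝ 1/v, when velocity increases by a factor of 5, the wavelength decreases by a factor of 5.

λ₂/λ₁ = v₁/v₂ = 1/5

The wavelength decreases by a factor of 5.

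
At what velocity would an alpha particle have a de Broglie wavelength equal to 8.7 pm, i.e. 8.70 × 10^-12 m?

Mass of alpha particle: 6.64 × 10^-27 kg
1.15 × 10^4 m/s

From λ = h/(mv), solve for v:

v = h/(mλ)
v = (6.626 × 10^-34 J·s) / (6.64 × 10^-27 kg × 8.70 × 10^-12 m)
v = 1.15 × 10^4 m/s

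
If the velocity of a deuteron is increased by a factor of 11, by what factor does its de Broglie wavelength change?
The wavelength decreases by a factor of 11.

From λ = h/(mv), the wavelength is inversely proportional to velocity:

λ ∝ 1/v

If v → 11v, then λ → λ/11

When velocity is increased by a factor of 11, the wavelength decreases by a factor of 11.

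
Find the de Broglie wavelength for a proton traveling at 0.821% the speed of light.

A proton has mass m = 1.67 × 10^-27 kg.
1.61 × 10^-13 m

Using the de Broglie relation λ = h/(mv):

v = 0.821% × c = 2.461 × 10^6 m/s

λ = h/(mv)
λ = (6.626 × 10^-34 J·s) / (1.67 × 10^-27 kg × 2.461 × 10^6 m/s)
λ = 1.61 × 10^-13 m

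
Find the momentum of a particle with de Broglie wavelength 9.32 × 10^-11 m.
7.11 × 10^-24 kg·m/s

From the de Broglie relation λ = h/p, we solve for p:

p = h/λ
p = (6.626 × 10^-34 J·s) / (9.32 × 10^-11 m)
p = 7.11 × 10^-24 kg·m/s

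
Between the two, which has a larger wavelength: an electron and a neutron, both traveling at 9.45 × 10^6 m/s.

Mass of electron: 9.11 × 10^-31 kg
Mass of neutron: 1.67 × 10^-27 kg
The electron has the longer wavelength.

Using λ = h/(mv), since both particles have the same velocity, the wavelength depends only on mass.

For electron: λ₁ = h/(m₁v) = 7.70 × 10^-11 m
For neutron: λ₂ = h/(m₂v) = 4.20 × 10^-14 m

Since λ ∝ 1/m at constant velocity, the lighter particle has the longer wavelength.

The electron has the longer de Broglie wavelength.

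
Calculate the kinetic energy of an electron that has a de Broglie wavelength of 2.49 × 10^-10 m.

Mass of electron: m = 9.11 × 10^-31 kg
3.89 × 10^-18 J (or 24.3 eV)

From λ = h/√(2mKE), we solve for KE:

λ² = h²/(2mKE)
KE = h²/(2mλ²)
KE = (6.626 × 10^-34 J·s)² / (2 × 9.11 × 10^-31 kg × (2.49 × 10^-10 m)²)
KE = 3.89 × 10^-18 J
KE = 24.3 eV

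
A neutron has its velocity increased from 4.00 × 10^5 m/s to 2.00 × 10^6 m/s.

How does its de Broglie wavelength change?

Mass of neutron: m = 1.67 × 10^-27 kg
The wavelength decreases by a factor of 5.

Using λ = h/(mv):

Initial wavelength: λ₁ = h/(mv₁) = 9.92 × 10^-13 m
Final wavelength: λ₂ = h/(mv₂) = 1.98 × 10^-13 m

Since λ ∝ 1/v, when velocity increases by a factor of 5, the wavelength decreases by a factor of 5.

λ₂/λ₁ = v₁/v₂ = 1/5

The wavelength decreases by a factor of 5.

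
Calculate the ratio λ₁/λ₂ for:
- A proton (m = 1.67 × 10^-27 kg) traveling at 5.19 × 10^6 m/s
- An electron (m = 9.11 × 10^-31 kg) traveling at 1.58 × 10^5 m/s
λ₁/λ₂ = 1.66 × 10^-5

Using λ = h/(mv):

λ₁ = h/(m₁v₁) = 7.64 × 10^-14 m
λ₂ = h/(m₂v₂) = 4.60 × 10^-9 m

Ratio λ₁/λ₂ = (m₂v₂)/(m₁v₁)
         = (9.11 × 10^-31 kg × 1.58 × 10^5 m/s) / (1.67 × 10^-27 kg × 5.19 × 10^6 m/s)
         = 1.66 × 10^-5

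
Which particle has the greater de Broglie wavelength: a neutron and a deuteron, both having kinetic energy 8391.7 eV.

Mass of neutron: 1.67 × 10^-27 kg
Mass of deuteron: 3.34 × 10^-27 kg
The neutron has the longer wavelength.

Using λ = h/√(2mKE):

For neutron: λ₁ = h/√(2m₁KE) = 3.13 × 10^-13 m
For deuteron: λ₂ = h/√(2m₂KE) = 2.21 × 10^-13 m

Since λ ∝ 1/√m at constant kinetic energy, the lighter particle has the longer wavelength.

The neutron has the longer de Broglie wavelength.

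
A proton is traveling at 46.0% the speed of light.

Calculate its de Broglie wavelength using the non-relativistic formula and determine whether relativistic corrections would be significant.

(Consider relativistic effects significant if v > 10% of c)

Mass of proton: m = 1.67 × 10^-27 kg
Yes, relativistic corrections are needed.

Using the non-relativistic de Broglie formula λ = h/(mv):

v = 46.0% × c = 1.379 × 10^8 m/s

λ = h/(mv)
λ = (6.626 × 10^-34 J·s) / (1.67 × 10^-27 kg × 1.379 × 10^8 m/s)
λ = 2.88 × 10^-15 m

Since v = 46.0% of c > 10% of c, relativistic corrections ARE significant and the actual wavelength would differ from this non-relativistic estimate.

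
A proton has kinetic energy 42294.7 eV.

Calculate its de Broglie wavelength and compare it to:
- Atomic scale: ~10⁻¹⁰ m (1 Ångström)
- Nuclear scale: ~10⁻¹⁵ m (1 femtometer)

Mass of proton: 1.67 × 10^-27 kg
λ = 1.39 × 10^-13 m, which is between nuclear and atomic scales.

Using λ = h/√(2mKE):

KE = 42294.7 eV = 6.776 × 10^-15 J

λ = h/√(2mKE)
λ = (6.626 × 10^-34 J·s) / √(2 × 1.67 × 10^-27 kg × 6.776 × 10^-15 J)
λ = 1.39 × 10^-13 m

Comparison:
- Atomic scale (10⁻¹⁰ m): λ is 0.0014× this size
- Nuclear scale (10⁻¹⁵ m): λ is 1.4e+02× this size

The wavelength is between nuclear and atomic scales.

This wavelength is appropriate for probing atomic structure but too large for nuclear physics experiments.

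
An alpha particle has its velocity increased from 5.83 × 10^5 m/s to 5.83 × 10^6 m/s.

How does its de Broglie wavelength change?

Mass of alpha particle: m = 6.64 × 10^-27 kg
The wavelength decreases by a factor of 10.

Using λ = h/(mv):

Initial wavelength: λ₁ = h/(mv₁) = 1.71 × 10^-13 m
Final wavelength: λ₂ = h/(mv₂) = 1.71 × 10^-14 m

Since λ ∝ 1/v, when velocity increases by a factor of 10, the wavelength decreases by a factor of 10.

λ₂/λ₁ = v₁/v₂ = 1/10

The wavelength decreases by a factor of 10.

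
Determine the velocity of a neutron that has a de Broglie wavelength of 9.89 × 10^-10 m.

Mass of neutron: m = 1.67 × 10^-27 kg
4.01 × 10^2 m/s

From the de Broglie relation λ = h/(mv), we solve for v:

v = h/(mλ)
v = (6.626 × 10^-34 J·s) / (1.67 × 10^-27 kg × 9.89 × 10^-10 m)
v = 4.01 × 10^2 m/s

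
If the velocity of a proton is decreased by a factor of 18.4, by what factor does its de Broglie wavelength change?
The wavelength increases by a factor of 18.4.

From λ = h/(mv), the wavelength is inversely proportional to velocity:

λ ∝ 1/v

If v → v/18.4, then λ → 18.4λ

When velocity is decreased by a factor of 18.4, the wavelength increases by a factor of 18.4.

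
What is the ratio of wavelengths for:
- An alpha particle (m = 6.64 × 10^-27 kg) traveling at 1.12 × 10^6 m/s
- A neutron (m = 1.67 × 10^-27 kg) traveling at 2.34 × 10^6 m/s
λ₁/λ₂ = 0.525

Using λ = h/(mv):

λ₁ = h/(m₁v₁) = 8.91 × 10^-14 m
λ₂ = h/(m₂v₂) = 1.70 × 10^-13 m

Ratio λ₁/λ₂ = (m₂v₂)/(m₁v₁)
         = (1.67 × 10^-27 kg × 2.34 × 10^6 m/s) / (6.64 × 10^-27 kg × 1.12 × 10^6 m/s)
         = 0.525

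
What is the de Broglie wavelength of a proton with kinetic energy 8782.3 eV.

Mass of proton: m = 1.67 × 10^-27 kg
3.06 × 10^-13 m

Using λ = h/√(2mKE):

First convert KE to Joules: KE = 8782.3 eV = 1.407 × 10^-15 J

λ = h/√(2mKE)
λ = (6.626 × 10^-34 J·s) / √(2 × 1.67 × 10^-27 kg × 1.407 × 10^-15 J)
λ = 3.06 × 10^-13 m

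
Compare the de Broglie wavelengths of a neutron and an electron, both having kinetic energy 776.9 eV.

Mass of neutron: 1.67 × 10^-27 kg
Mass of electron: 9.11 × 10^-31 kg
The electron has the longer wavelength.

Using λ = h/√(2mKE):

For neutron: λ₁ = h/√(2m₁KE) = 1.03 × 10^-12 m
For electron: λ₂ = h/√(2m₂KE) = 4.40 × 10^-11 m

Since λ ∝ 1/√m at constant kinetic energy, the lighter particle has the longer wavelength.

The electron has the longer de Broglie wavelength.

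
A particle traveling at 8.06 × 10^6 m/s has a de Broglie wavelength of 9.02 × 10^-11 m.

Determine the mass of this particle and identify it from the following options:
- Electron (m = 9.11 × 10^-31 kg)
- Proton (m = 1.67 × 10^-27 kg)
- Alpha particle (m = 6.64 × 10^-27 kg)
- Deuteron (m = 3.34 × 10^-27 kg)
The particle is an electron.

From λ = h/(mv), solve for mass:

m = h/(λv)
m = (6.626 × 10^-34 J·s) / (9.02 × 10^-11 m × 8.06 × 10^6 m/s)
m = 9.11 × 10^-31 kg

Comparing with the listed masses, this is closest to an electron.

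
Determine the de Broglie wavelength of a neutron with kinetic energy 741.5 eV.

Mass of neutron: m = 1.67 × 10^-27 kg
1.05 × 10^-12 m

Using λ = h/√(2mKE):

First convert KE to Joules: KE = 741.5 eV = 1.188 × 10^-16 J

λ = h/√(2mKE)
λ = (6.626 × 10^-34 J·s) / √(2 × 1.67 × 10^-27 kg × 1.188 × 10^-16 J)
λ = 1.05 × 10^-12 m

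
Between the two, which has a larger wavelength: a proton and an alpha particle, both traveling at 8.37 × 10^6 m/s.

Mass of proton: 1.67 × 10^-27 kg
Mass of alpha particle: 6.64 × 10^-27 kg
The proton has the longer wavelength.

Using λ = h/(mv), since both particles have the same velocity, the wavelength depends only on mass.

For proton: λ₁ = h/(m₁v) = 4.74 × 10^-14 m
For alpha particle: λ₂ = h/(m₂v) = 1.19 × 10^-14 m

Since λ ∝ 1/m at constant velocity, the lighter particle has the longer wavelength.

The proton has the longer de Broglie wavelength.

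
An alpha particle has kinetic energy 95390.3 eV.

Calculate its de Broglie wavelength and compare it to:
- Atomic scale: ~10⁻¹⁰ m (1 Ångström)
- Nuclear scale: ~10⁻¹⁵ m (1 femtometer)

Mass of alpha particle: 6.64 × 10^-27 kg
λ = 4.65 × 10^-14 m, which is between nuclear and atomic scales.

Using λ = h/√(2mKE):

KE = 95390.3 eV = 1.528 × 10^-14 J

λ = h/√(2mKE)
λ = (6.626 × 10^-34 J·s) / √(2 × 6.64 × 10^-27 kg × 1.528 × 10^-14 J)
λ = 4.65 × 10^-14 m

Comparison:
- Atomic scale (10⁻¹⁰ m): λ is 0.00047× this size
- Nuclear scale (10⁻¹⁵ m): λ is 47× this size

The wavelength is between nuclear and atomic scales.

This wavelength is appropriate for probing atomic structure but too large for nuclear physics experiments.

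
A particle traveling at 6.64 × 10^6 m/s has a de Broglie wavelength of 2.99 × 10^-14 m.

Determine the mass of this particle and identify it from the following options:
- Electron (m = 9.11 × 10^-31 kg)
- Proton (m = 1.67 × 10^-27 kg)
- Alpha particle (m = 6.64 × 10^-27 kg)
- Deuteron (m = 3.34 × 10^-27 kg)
The particle is a deuteron.

From λ = h/(mv), solve for mass:

m = h/(λv)
m = (6.626 × 10^-34 J·s) / (2.99 × 10^-14 m × 6.64 × 10^6 m/s)
m = 3.34 × 10^-27 kg

Comparing with the listed masses, this is closest to a deuteron.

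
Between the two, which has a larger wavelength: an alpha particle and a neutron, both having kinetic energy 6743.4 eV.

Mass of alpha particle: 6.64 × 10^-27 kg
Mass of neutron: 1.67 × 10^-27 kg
The neutron has the longer wavelength.

Using λ = h/√(2mKE):

For alpha particle: λ₁ = h/√(2m₁KE) = 1.75 × 10^-13 m
For neutron: λ₂ = h/√(2m₂KE) = 3.49 × 10^-13 m

Since λ ∝ 1/√m at constant kinetic energy, the lighter particle has the longer wavelength.

The neutron has the longer de Broglie wavelength.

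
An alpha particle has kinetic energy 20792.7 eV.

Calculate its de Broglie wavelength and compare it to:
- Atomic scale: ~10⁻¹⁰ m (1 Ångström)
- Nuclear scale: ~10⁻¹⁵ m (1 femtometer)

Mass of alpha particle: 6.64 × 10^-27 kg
λ = 9.96 × 10^-14 m, which is between nuclear and atomic scales.

Using λ = h/√(2mKE):

KE = 20792.7 eV = 3.331 × 10^-15 J

λ = h/√(2mKE)
λ = (6.626 × 10^-34 J·s) / √(2 × 6.64 × 10^-27 kg × 3.331 × 10^-15 J)
λ = 9.96 × 10^-14 m

Comparison:
- Atomic scale (10⁻¹⁰ m): λ is 0.001× this size
- Nuclear scale (10⁻¹⁵ m): λ is 1e+02× this size

The wavelength is between nuclear and atomic scales.

This wavelength is appropriate for probing atomic structure but too large for nuclear physics experiments.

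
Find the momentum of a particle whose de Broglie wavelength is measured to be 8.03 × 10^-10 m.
8.25 × 10^-25 kg·m/s

From the de Broglie relation λ = h/p, we solve for p:

p = h/λ
p = (6.626 × 10^-34 J·s) / (8.03 × 10^-10 m)
p = 8.25 × 10^-25 kg·m/s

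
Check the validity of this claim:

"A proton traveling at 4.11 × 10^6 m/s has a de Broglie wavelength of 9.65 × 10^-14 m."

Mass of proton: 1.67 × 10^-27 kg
True

The claim is correct.

Using λ = h/(mv):
λ = (6.626 × 10^-34 J·s) / (1.67 × 10^-27 kg × 4.11 × 10^6 m/s)
λ = 9.65 × 10^-14 m

This matches the claimed value.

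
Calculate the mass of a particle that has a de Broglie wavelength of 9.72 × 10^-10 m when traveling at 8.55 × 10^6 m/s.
7.97 × 10^-32 kg

From the de Broglie relation λ = h/(mv), we solve for m:

m = h/(λv)
m = (6.626 × 10^-34 J·s) / (9.72 × 10^-10 m × 8.55 × 10^6 m/s)
m = 7.97 × 10^-32 kg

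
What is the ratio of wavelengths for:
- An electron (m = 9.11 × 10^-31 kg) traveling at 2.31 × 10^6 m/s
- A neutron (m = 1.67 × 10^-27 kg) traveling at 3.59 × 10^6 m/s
λ₁/λ₂ = 2.85 × 10^3

Using λ = h/(mv):

λ₁ = h/(m₁v₁) = 3.15 × 10^-10 m
λ₂ = h/(m₂v₂) = 1.11 × 10^-13 m

Ratio λ₁/λ₂ = (m₂v₂)/(m₁v₁)
         = (1.67 × 10^-27 kg × 3.59 × 10^6 m/s) / (9.11 × 10^-31 kg × 2.31 × 10^6 m/s)
         = 2.85 × 10^3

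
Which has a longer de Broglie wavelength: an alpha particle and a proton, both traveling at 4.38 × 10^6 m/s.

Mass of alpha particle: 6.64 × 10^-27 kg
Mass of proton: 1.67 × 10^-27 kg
The proton has the longer wavelength.

Using λ = h/(mv), since both particles have the same velocity, the wavelength depends only on mass.

For alpha particle: λ₁ = h/(m₁v) = 2.28 × 10^-14 m
For proton: λ₂ = h/(m₂v) = 9.06 × 10^-14 m

Since λ ∝ 1/m at constant velocity, the lighter particle has the longer wavelength.

The proton has the longer de Broglie wavelength.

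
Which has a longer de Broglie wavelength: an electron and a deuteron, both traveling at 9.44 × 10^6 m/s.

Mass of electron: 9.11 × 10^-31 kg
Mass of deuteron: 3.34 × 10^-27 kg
The electron has the longer wavelength.

Using λ = h/(mv), since both particles have the same velocity, the wavelength depends only on mass.

For electron: λ₁ = h/(m₁v) = 7.70 × 10^-11 m
For deuteron: λ₂ = h/(m₂v) = 2.10 × 10^-14 m

Since λ ∝ 1/m at constant velocity, the lighter particle has the longer wavelength.

The electron has the longer de Broglie wavelength.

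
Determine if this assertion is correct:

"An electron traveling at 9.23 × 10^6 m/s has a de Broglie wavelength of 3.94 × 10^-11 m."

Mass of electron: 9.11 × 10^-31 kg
False

The claim is incorrect.

Using λ = h/(mv):
λ = (6.626 × 10^-34 J·s) / (9.11 × 10^-31 kg × 9.23 × 10^6 m/s)
λ = 7.88 × 10^-11 m

The actual wavelength differs from the claimed 3.94 × 10^-11 m.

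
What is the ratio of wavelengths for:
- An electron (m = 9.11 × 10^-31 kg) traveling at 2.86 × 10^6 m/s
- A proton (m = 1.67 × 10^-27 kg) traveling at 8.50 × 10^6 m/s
λ₁/λ₂ = 5.45 × 10^3

Using λ = h/(mv):

λ₁ = h/(m₁v₁) = 2.54 × 10^-10 m
λ₂ = h/(m₂v₂) = 4.67 × 10^-14 m

Ratio λ₁/λ₂ = (m₂v₂)/(m₁v₁)
         = (1.67 × 10^-27 kg × 8.50 × 10^6 m/s) / (9.11 × 10^-31 kg × 2.86 × 10^6 m/s)
         = 5.45 × 10^3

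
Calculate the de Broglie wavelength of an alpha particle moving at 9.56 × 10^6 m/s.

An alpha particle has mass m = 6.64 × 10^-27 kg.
1.04 × 10^-14 m

Using the de Broglie relation λ = h/(mv):

λ = h/(mv)
λ = (6.626 × 10^-34 J·s) / (6.64 × 10^-27 kg × 9.56 × 10^6 m/s)
λ = 1.04 × 10^-14 m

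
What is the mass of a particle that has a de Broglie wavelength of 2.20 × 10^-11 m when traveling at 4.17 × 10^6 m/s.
7.22 × 10^-30 kg

From the de Broglie relation λ = h/(mv), we solve for m:

m = h/(λv)
m = (6.626 × 10^-34 J·s) / (2.20 × 10^-11 m × 4.17 × 10^6 m/s)
m = 7.22 × 10^-30 kg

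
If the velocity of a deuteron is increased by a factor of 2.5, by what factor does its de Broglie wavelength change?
The wavelength decreases by a factor of 2.5.

From λ = h/(mv), the wavelength is inversely proportional to velocity:

λ ∝ 1/v

If v → 2.5v, then λ → λ/2.5

When velocity is increased by a factor of 2.5, the wavelength decreases by a factor of 2.5.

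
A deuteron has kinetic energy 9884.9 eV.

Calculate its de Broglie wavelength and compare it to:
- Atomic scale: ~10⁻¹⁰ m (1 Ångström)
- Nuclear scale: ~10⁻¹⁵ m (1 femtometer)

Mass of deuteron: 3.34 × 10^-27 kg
λ = 2.04 × 10^-13 m, which is between nuclear and atomic scales.

Using λ = h/√(2mKE):

KE = 9884.9 eV = 1.584 × 10^-15 J

λ = h/√(2mKE)
λ = (6.626 × 10^-34 J·s) / √(2 × 3.34 × 10^-27 kg × 1.584 × 10^-15 J)
λ = 2.04 × 10^-13 m

Comparison:
- Atomic scale (10⁻¹⁰ m): λ is 0.002× this size
- Nuclear scale (10⁻¹⁵ m): λ is 2e+02× this size

The wavelength is between nuclear and atomic scales.

This wavelength is appropriate for probing atomic structure but too large for nuclear physics experiments.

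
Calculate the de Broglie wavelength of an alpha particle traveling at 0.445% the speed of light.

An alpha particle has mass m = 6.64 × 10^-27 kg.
7.48 × 10^-14 m

Using the de Broglie relation λ = h/(mv):

v = 0.445% × c = 1.334 × 10^6 m/s

λ = h/(mv)
λ = (6.626 × 10^-34 J·s) / (6.64 × 10^-27 kg × 1.334 × 10^6 m/s)
λ = 7.48 × 10^-14 m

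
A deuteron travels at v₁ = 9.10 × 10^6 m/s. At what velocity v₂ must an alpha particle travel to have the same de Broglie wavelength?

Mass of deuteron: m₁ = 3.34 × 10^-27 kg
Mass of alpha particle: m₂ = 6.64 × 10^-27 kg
v₂ = 4.58 × 10^6 m/s

For equal de Broglie wavelengths: λ₁ = λ₂

h/(m₁v₁) = h/(m₂v₂)
m₁v₁ = m₂v₂
v₂ = v₁ · (m₁/m₂)

v₂ = 9.10 × 10^6 m/s × (3.34 × 10^-27 kg / 6.64 × 10^-27 kg)
v₂ = 4.58 × 10^6 m/s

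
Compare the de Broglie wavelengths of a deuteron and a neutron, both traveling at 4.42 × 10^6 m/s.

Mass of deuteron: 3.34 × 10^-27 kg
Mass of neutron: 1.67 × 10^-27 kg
The neutron has the longer wavelength.

Using λ = h/(mv), since both particles have the same velocity, the wavelength depends only on mass.

For deuteron: λ₁ = h/(m₁v) = 4.49 × 10^-14 m
For neutron: λ₂ = h/(m₂v) = 8.98 × 10^-14 m

Since λ ∝ 1/m at constant velocity, the lighter particle has the longer wavelength.

The neutron has the longer de Broglie wavelength.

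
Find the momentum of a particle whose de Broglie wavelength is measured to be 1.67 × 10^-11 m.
3.97 × 10^-23 kg·m/s

From the de Broglie relation λ = h/p, we solve for p:

p = h/λ
p = (6.626 × 10^-34 J·s) / (1.67 × 10^-11 m)
p = 3.97 × 10^-23 kg·m/s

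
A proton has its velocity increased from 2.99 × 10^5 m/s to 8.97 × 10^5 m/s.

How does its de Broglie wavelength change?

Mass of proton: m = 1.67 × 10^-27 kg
The wavelength decreases by a factor of 3.

Using λ = h/(mv):

Initial wavelength: λ₁ = h/(mv₁) = 1.33 × 10^-12 m
Final wavelength: λ₂ = h/(mv₂) = 4.42 × 10^-13 m

Since λ ∝ 1/v, when velocity increases by a factor of 3, the wavelength decreases by a factor of 3.

λ₂/λ₁ = v₁/v₂ = 1/3

The wavelength decreases by a factor of 3.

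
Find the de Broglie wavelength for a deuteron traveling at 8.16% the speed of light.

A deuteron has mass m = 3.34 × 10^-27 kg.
8.11 × 10^-15 m

Using the de Broglie relation λ = h/(mv):

v = 8.16% × c = 2.446 × 10^7 m/s

λ = h/(mv)
λ = (6.626 × 10^-34 J·s) / (3.34 × 10^-27 kg × 2.446 × 10^7 m/s)
λ = 8.11 × 10^-15 m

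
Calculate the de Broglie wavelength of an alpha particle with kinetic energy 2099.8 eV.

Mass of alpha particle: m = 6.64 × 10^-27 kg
3.13 × 10^-13 m

Using λ = h/√(2mKE):

First convert KE to Joules: KE = 2099.8 eV = 3.364 × 10^-16 J

λ = h/√(2mKE)
λ = (6.626 × 10^-34 J·s) / √(2 × 6.64 × 10^-27 kg × 3.364 × 10^-16 J)
λ = 3.13 × 10^-13 m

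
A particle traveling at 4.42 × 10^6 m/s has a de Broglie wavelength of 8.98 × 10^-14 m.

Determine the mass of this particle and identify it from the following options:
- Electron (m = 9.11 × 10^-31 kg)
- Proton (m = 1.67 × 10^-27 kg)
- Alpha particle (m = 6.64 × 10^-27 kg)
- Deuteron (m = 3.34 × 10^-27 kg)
The particle is a proton.

From λ = h/(mv), solve for mass:

m = h/(λv)
m = (6.626 × 10^-34 J·s) / (8.98 × 10^-14 m × 4.42 × 10^6 m/s)
m = 1.67 × 10^-27 kg

Comparing with the listed masses, this is closest to a proton.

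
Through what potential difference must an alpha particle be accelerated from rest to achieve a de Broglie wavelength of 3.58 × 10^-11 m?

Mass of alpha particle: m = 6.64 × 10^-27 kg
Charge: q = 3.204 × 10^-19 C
8.05 × 10^-2 V

From λ = h/√(2mqV), we solve for V:

λ² = h²/(2mqV)
V = h²/(2mqλ²)
V = (6.626 × 10^-34 J·s)² / (2 × 6.64 × 10^-27 kg × 3.204 × 10^-19 C × (3.58 × 10^-11 m)²)
V = 8.05 × 10^-2 V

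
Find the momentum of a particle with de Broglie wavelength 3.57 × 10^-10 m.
1.86 × 10^-24 kg·m/s

From the de Broglie relation λ = h/p, we solve for p:

p = h/λ
p = (6.626 × 10^-34 J·s) / (3.57 × 10^-10 m)
p = 1.86 × 10^-24 kg·m/s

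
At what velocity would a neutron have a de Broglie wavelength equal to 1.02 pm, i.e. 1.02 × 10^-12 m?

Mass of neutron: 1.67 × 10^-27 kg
3.89 × 10^5 m/s

From λ = h/(mv), solve for v:

v = h/(mλ)
v = (6.626 × 10^-34 J·s) / (1.67 × 10^-27 kg × 1.02 × 10^-12 m)
v = 3.89 × 10^5 m/s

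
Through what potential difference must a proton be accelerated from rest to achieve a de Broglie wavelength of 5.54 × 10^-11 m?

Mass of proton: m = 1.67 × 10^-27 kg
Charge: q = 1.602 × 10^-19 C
2.67 × 10^-1 V

From λ = h/√(2mqV), we solve for V:

λ² = h²/(2mqV)
V = h²/(2mqλ²)
V = (6.626 × 10^-34 J·s)² / (2 × 1.67 × 10^-27 kg × 1.602 × 10^-19 C × (5.54 × 10^-11 m)²)
V = 2.67 × 10^-1 V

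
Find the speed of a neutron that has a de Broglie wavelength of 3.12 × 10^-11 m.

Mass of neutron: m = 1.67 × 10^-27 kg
1.27 × 10^4 m/s

From the de Broglie relation λ = h/(mv), we solve for v:

v = h/(mλ)
v = (6.626 × 10^-34 J·s) / (1.67 × 10^-27 kg × 3.12 × 10^-11 m)
v = 1.27 × 10^4 m/s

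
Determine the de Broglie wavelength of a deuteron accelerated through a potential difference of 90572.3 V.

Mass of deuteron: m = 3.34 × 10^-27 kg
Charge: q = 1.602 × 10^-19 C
6.73 × 10^-14 m

When a particle is accelerated through voltage V, it gains kinetic energy KE = qV.

The de Broglie wavelength is then λ = h/√(2mqV):

λ = h/√(2mqV)
λ = (6.626 × 10^-34 J·s) / √(2 × 3.34 × 10^-27 kg × 1.602 × 10^-19 C × 90572.3 V)
λ = 6.73 × 10^-14 m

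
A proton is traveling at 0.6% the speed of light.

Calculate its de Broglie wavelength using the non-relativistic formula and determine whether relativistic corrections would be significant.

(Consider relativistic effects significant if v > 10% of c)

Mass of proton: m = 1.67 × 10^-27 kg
No, relativistic corrections are not needed.

Using the non-relativistic de Broglie formula λ = h/(mv):

v = 0.6% × c = 1.799 × 10^6 m/s

λ = h/(mv)
λ = (6.626 × 10^-34 J·s) / (1.67 × 10^-27 kg × 1.799 × 10^6 m/s)
λ = 2.21 × 10^-13 m

Since v = 0.6% of c < 10% of c, relativistic corrections are NOT significant and this non-relativistic result is a good approximation.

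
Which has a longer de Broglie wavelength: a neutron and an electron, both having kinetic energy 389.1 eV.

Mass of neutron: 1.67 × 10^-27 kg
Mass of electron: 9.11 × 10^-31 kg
The electron has the longer wavelength.

Using λ = h/√(2mKE):

For neutron: λ₁ = h/√(2m₁KE) = 1.45 × 10^-12 m
For electron: λ₂ = h/√(2m₂KE) = 6.22 × 10^-11 m

Since λ ∝ 1/√m at constant kinetic energy, the lighter particle has the longer wavelength.

The electron has the longer de Broglie wavelength.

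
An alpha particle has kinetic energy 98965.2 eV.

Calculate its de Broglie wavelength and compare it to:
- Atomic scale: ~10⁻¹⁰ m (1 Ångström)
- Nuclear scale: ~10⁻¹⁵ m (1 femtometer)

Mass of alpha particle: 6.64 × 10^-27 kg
λ = 4.57 × 10^-14 m, which is between nuclear and atomic scales.

Using λ = h/√(2mKE):

KE = 98965.2 eV = 1.586 × 10^-14 J

λ = h/√(2mKE)
λ = (6.626 × 10^-34 J·s) / √(2 × 6.64 × 10^-27 kg × 1.586 × 10^-14 J)
λ = 4.57 × 10^-14 m

Comparison:
- Atomic scale (10⁻¹⁰ m): λ is 0.00046× this size
- Nuclear scale (10⁻¹⁵ m): λ is 46× this size

The wavelength is between nuclear and atomic scales.

This wavelength is appropriate for probing atomic structure but too large for nuclear physics experiments.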